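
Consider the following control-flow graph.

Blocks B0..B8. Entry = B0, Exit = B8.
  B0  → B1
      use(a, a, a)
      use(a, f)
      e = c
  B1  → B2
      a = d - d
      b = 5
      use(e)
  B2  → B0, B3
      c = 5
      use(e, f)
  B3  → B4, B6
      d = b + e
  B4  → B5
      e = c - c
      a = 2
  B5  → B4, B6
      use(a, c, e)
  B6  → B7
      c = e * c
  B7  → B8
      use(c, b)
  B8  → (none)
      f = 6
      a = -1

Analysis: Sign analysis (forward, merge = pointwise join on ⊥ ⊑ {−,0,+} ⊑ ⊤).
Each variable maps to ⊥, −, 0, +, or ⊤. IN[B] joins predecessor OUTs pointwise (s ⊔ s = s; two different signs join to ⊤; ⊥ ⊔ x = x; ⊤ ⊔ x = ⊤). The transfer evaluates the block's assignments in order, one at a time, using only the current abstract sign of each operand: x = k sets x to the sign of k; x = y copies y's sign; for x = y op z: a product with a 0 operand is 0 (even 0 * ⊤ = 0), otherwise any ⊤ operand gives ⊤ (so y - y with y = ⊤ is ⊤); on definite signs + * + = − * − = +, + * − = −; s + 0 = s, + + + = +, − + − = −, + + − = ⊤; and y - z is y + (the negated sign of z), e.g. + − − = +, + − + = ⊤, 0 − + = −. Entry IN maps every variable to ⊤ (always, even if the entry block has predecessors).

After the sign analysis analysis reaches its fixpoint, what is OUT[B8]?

Answer: {a: -, b: +, c: ⊤, d: ⊤, e: ⊤, f: +}

Derivation:
Per-block solution:
  B0:  IN=(all ⊤)  OUT=(all ⊤)
  B1:  IN=(all ⊤)  OUT={b:+; rest ⊤}
  B2:  IN={b:+; rest ⊤}  OUT={b:+, c:+; rest ⊤}
  B3:  IN={b:+, c:+; rest ⊤}  OUT={b:+, c:+; rest ⊤}
  B4:  IN={b:+, c:+; rest ⊤}  OUT={a:+, b:+, c:+; rest ⊤}
  B5:  IN={a:+, b:+, c:+; rest ⊤}  OUT={a:+, b:+, c:+; rest ⊤}
  B6:  IN={b:+, c:+; rest ⊤}  OUT={b:+; rest ⊤}
  B7:  IN={b:+; rest ⊤}  OUT={b:+; rest ⊤}
  B8:  IN={b:+; rest ⊤}  OUT={a:-, b:+, f:+; rest ⊤}

Merge at B8: IN[B8] = OUT[B7] = {a: ⊤, b: +, c: ⊤, d: ⊤, e: ⊤, f: ⊤}
Applying B8's transfer function to that IN value gives OUT[B8] (row B8 above).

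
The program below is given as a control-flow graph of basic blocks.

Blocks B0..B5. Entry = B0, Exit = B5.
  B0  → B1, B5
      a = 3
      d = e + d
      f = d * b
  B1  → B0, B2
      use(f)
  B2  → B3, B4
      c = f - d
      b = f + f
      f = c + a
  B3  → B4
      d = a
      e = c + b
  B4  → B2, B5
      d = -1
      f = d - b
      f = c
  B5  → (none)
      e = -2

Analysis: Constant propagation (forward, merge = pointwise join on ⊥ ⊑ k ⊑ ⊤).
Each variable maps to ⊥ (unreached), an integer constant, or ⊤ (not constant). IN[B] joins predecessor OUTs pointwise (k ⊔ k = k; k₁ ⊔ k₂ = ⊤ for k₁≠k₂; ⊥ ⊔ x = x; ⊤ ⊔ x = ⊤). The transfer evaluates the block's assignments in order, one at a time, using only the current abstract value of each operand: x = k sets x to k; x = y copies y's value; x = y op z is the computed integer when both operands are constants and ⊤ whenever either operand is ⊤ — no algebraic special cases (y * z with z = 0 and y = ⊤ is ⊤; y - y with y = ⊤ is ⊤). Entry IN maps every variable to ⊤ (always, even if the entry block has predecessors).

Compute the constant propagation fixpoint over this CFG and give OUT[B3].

Per-block solution:
  B0:  IN=(all ⊤)  OUT={a:3; rest ⊤}
  B1:  IN={a:3; rest ⊤}  OUT={a:3; rest ⊤}
  B2:  IN={a:3; rest ⊤}  OUT={a:3; rest ⊤}
  B3:  IN={a:3; rest ⊤}  OUT={a:3, d:3; rest ⊤}
  B4:  IN={a:3; rest ⊤}  OUT={a:3, d:-1; rest ⊤}
  B5:  IN={a:3; rest ⊤}  OUT={a:3, e:-2; rest ⊤}

Merge at B3: IN[B3] = OUT[B2] = {a: 3, b: ⊤, c: ⊤, d: ⊤, e: ⊤, f: ⊤}
Applying B3's transfer function to that IN value gives OUT[B3] (row B3 above).

Answer: {a: 3, b: ⊤, c: ⊤, d: 3, e: ⊤, f: ⊤}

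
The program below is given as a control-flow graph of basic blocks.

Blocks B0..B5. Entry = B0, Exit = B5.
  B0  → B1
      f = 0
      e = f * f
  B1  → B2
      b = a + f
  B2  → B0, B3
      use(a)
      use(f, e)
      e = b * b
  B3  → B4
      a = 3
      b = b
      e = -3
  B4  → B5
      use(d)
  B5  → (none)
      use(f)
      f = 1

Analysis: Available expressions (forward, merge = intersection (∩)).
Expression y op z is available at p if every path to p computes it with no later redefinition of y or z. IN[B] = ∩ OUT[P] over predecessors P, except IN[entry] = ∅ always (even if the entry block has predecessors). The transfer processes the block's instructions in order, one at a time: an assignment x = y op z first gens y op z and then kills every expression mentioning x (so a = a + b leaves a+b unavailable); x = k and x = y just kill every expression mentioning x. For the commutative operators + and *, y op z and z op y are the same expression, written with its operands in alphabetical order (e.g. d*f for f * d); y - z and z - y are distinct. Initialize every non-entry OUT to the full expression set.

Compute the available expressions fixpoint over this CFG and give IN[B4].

Converged values:
  B0:  IN={}  OUT={f*f}
  B1:  IN={f*f}  OUT={a+f, f*f}
  B2:  IN={a+f, f*f}  OUT={a+f, b*b, f*f}
  B3:  IN={a+f, b*b, f*f}  OUT={f*f}
  B4:  IN={f*f}  OUT={f*f}
  B5:  IN={f*f}  OUT={}

Merge at B4: IN[B4] = OUT[B3] = {f*f}

Answer: {f*f}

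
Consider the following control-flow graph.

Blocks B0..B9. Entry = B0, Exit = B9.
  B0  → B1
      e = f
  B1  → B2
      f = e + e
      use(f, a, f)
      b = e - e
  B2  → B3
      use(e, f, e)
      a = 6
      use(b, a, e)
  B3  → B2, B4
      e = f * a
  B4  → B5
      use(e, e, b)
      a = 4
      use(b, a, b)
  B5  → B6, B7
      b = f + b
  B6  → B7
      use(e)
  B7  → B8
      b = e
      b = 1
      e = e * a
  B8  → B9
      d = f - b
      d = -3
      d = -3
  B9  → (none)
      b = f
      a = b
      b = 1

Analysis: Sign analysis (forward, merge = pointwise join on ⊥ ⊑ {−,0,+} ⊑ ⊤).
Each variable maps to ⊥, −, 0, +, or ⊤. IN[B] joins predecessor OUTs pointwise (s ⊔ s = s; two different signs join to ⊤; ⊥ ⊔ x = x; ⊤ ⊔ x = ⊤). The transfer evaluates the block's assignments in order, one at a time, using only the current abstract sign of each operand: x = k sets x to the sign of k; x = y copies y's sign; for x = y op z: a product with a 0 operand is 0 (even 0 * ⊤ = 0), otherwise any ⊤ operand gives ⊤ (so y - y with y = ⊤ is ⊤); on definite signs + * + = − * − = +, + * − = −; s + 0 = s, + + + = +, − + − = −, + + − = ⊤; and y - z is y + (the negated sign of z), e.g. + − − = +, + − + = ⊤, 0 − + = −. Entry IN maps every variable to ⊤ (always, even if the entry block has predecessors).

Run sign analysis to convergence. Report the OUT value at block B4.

Converged values:
  B0:   IN=(all ⊤)   OUT=(all ⊤)
  B1:   IN=(all ⊤)   OUT=(all ⊤)
  B2:   IN=(all ⊤)   OUT={a:+; rest ⊤}
  B3:   IN={a:+; rest ⊤}   OUT={a:+; rest ⊤}
  B4:   IN={a:+; rest ⊤}   OUT={a:+; rest ⊤}
  B5:   IN={a:+; rest ⊤}   OUT={a:+; rest ⊤}
  B6:   IN={a:+; rest ⊤}   OUT={a:+; rest ⊤}
  B7:   IN={a:+; rest ⊤}   OUT={a:+, b:+; rest ⊤}
  B8:   IN={a:+, b:+; rest ⊤}   OUT={a:+, b:+, d:-; rest ⊤}
  B9:   IN={a:+, b:+, d:-; rest ⊤}   OUT={b:+, d:-; rest ⊤}

Merge at B4: IN[B4] = OUT[B3] = {a: +, b: ⊤, c: ⊤, d: ⊤, e: ⊤, f: ⊤}
Applying B4's transfer function to that IN value gives OUT[B4] (row B4 above).

Answer: {a: +, b: ⊤, c: ⊤, d: ⊤, e: ⊤, f: ⊤}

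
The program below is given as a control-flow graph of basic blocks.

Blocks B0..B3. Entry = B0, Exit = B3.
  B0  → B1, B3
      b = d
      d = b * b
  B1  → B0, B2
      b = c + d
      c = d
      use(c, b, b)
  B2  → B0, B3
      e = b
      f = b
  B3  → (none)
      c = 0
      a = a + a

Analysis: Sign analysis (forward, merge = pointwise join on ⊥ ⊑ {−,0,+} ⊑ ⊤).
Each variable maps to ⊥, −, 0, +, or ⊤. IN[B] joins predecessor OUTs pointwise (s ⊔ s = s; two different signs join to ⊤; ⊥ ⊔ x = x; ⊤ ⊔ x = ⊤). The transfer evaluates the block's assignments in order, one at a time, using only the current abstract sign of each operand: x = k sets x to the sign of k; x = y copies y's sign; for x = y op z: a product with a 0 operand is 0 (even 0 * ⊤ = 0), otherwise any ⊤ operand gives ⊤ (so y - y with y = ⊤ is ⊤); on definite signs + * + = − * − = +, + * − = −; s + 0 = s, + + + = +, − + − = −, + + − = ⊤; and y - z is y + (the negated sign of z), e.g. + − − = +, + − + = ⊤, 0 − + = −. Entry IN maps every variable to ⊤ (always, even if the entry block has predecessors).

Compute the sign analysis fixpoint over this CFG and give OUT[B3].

Answer: {a: ⊤, b: ⊤, c: 0, d: ⊤, e: ⊤, f: ⊤}

Derivation:
Fixpoint table:
  B0:  IN=(all ⊤)  OUT=(all ⊤)
  B1:  IN=(all ⊤)  OUT=(all ⊤)
  B2:  IN=(all ⊤)  OUT=(all ⊤)
  B3:  IN=(all ⊤)  OUT={c:0; rest ⊤}

Merge at B3: IN[B3] = OUT[B0] ⊔ OUT[B2] = {a: ⊤, b: ⊤, c: ⊤, d: ⊤, e: ⊤, f: ⊤}
Applying B3's transfer function to that IN value gives OUT[B3] (row B3 above).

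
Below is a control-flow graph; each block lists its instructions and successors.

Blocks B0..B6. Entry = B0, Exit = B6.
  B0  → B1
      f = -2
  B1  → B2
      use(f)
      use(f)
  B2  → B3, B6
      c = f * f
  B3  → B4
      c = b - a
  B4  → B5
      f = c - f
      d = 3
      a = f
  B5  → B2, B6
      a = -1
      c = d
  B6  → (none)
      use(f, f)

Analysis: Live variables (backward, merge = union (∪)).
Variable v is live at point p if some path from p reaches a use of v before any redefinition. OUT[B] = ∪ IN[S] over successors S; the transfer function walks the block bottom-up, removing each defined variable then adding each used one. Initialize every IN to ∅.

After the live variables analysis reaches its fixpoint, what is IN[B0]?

Answer: {a, b}

Working:
Per-block solution:
  B0: | IN={a, b} | OUT={a, b, f}
  B1: | IN={a, b, f} | OUT={a, b, f}
  B2: | IN={a, b, f} | OUT={a, b, f}
  B3: | IN={a, b, f} | OUT={b, c, f}
  B4: | IN={b, c, f} | OUT={b, d, f}
  B5: | IN={b, d, f} | OUT={a, b, f}
  B6: | IN={f} | OUT={}

Merge at B0: OUT[B0] = IN[B1] = {a, b, f}
Applying B0's transfer function to that OUT value gives IN[B0] (row B0 above).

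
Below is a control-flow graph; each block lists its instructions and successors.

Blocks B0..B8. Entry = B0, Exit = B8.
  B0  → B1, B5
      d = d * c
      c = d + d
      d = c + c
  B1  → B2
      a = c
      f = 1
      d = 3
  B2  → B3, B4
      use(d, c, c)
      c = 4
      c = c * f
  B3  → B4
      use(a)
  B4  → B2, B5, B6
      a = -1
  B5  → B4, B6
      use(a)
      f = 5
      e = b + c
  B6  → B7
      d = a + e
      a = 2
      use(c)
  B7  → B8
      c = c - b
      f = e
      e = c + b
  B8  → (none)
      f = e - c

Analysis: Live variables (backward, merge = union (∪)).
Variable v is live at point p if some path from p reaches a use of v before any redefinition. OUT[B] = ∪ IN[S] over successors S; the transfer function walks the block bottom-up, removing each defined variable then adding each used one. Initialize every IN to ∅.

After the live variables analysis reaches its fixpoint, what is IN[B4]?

Converged values:
  B0:  IN={a, b, c, d, e}  OUT={a, b, c, d, e}
  B1:  IN={b, c, e}  OUT={a, b, c, d, e, f}
  B2:  IN={a, b, c, d, e, f}  OUT={a, b, c, d, e, f}
  B3:  IN={a, b, c, d, e, f}  OUT={b, c, d, e, f}
  B4:  IN={b, c, d, e, f}  OUT={a, b, c, d, e, f}
  B5:  IN={a, b, c, d}  OUT={a, b, c, d, e, f}
  B6:  IN={a, b, c, e}  OUT={b, c, e}
  B7:  IN={b, c, e}  OUT={c, e}
  B8:  IN={c, e}  OUT={}

Merge at B4: OUT[B4] = IN[B2] ⊔ IN[B5] ⊔ IN[B6] = {a, b, c, d, e, f}
Applying B4's transfer function to that OUT value gives IN[B4] (row B4 above).

Answer: {b, c, d, e, f}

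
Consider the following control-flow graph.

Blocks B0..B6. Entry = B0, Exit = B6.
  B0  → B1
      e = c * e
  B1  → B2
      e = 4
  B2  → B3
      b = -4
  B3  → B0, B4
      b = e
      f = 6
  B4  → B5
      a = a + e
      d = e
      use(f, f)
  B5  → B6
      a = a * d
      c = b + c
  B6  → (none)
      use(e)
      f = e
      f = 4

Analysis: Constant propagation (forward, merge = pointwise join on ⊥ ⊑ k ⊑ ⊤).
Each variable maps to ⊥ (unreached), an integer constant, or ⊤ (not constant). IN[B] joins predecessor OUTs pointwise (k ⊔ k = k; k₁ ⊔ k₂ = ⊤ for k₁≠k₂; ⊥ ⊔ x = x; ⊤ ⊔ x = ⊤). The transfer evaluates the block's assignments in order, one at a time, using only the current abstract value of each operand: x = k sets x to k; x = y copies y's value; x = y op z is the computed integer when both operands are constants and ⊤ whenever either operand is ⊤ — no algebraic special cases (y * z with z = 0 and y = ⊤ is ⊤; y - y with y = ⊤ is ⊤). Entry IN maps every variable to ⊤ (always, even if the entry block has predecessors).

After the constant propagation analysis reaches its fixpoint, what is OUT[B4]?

Converged values:
  B0:   IN=(all ⊤)   OUT=(all ⊤)
  B1:   IN=(all ⊤)   OUT={e:4; rest ⊤}
  B2:   IN={e:4; rest ⊤}   OUT={b:-4, e:4; rest ⊤}
  B3:   IN={b:-4, e:4; rest ⊤}   OUT={b:4, e:4, f:6; rest ⊤}
  B4:   IN={b:4, e:4, f:6; rest ⊤}   OUT={b:4, d:4, e:4, f:6; rest ⊤}
  B5:   IN={b:4, d:4, e:4, f:6; rest ⊤}   OUT={b:4, d:4, e:4, f:6; rest ⊤}
  B6:   IN={b:4, d:4, e:4, f:6; rest ⊤}   OUT={b:4, d:4, e:4, f:4; rest ⊤}

Merge at B4: IN[B4] = OUT[B3] = {a: ⊤, b: 4, c: ⊤, d: ⊤, e: 4, f: 6}
Applying B4's transfer function to that IN value gives OUT[B4] (row B4 above).

Answer: {a: ⊤, b: 4, c: ⊤, d: 4, e: 4, f: 6}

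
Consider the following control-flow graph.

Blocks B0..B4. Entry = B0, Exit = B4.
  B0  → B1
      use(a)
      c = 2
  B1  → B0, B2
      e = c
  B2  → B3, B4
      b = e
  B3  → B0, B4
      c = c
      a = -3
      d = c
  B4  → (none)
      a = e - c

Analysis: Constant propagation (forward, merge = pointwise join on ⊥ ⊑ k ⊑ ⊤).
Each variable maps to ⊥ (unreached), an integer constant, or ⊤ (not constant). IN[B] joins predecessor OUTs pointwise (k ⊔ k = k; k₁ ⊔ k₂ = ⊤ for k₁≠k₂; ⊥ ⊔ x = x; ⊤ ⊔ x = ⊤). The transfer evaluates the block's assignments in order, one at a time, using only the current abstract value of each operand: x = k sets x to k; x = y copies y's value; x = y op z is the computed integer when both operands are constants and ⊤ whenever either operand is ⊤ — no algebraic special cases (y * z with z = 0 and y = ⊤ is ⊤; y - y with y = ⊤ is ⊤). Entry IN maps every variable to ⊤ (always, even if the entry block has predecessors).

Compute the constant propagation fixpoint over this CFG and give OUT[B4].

Answer: {a: 0, b: 2, c: 2, d: ⊤, e: 2, f: ⊤}

Derivation:
Fixpoint table:
  B0: | IN=(all ⊤) | OUT={c:2; rest ⊤}
  B1: | IN={c:2; rest ⊤} | OUT={c:2, e:2; rest ⊤}
  B2: | IN={c:2, e:2; rest ⊤} | OUT={b:2, c:2, e:2; rest ⊤}
  B3: | IN={b:2, c:2, e:2; rest ⊤} | OUT={a:-3, b:2, c:2, d:2, e:2; rest ⊤}
  B4: | IN={b:2, c:2, e:2; rest ⊤} | OUT={a:0, b:2, c:2, e:2; rest ⊤}

Merge at B4: IN[B4] = OUT[B2] ⊔ OUT[B3] = {a: ⊤, b: 2, c: 2, d: ⊤, e: 2, f: ⊤}
Applying B4's transfer function to that IN value gives OUT[B4] (row B4 above).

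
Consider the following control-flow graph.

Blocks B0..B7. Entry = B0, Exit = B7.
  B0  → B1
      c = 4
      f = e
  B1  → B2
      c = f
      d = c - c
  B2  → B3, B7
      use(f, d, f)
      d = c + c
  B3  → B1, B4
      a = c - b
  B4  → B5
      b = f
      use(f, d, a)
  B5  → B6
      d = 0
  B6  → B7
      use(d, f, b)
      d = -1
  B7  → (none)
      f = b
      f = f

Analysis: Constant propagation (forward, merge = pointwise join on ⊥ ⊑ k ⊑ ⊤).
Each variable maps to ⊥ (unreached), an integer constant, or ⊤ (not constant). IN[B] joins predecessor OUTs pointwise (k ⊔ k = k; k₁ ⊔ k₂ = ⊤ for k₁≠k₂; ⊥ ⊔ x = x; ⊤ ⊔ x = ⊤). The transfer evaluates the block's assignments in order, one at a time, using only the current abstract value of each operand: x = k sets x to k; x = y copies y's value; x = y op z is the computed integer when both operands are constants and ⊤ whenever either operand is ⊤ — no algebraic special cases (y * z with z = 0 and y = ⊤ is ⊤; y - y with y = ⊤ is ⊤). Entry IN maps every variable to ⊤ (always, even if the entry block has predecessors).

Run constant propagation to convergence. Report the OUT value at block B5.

Per-block solution:
  B0:  IN=(all ⊤)  OUT={c:4; rest ⊤}
  B1:  IN=(all ⊤)  OUT=(all ⊤)
  B2:  IN=(all ⊤)  OUT=(all ⊤)
  B3:  IN=(all ⊤)  OUT=(all ⊤)
  B4:  IN=(all ⊤)  OUT=(all ⊤)
  B5:  IN=(all ⊤)  OUT={d:0; rest ⊤}
  B6:  IN={d:0; rest ⊤}  OUT={d:-1; rest ⊤}
  B7:  IN=(all ⊤)  OUT=(all ⊤)

Merge at B5: IN[B5] = OUT[B4] = {a: ⊤, b: ⊤, c: ⊤, d: ⊤, e: ⊤, f: ⊤}
Applying B5's transfer function to that IN value gives OUT[B5] (row B5 above).

Answer: {a: ⊤, b: ⊤, c: ⊤, d: 0, e: ⊤, f: ⊤}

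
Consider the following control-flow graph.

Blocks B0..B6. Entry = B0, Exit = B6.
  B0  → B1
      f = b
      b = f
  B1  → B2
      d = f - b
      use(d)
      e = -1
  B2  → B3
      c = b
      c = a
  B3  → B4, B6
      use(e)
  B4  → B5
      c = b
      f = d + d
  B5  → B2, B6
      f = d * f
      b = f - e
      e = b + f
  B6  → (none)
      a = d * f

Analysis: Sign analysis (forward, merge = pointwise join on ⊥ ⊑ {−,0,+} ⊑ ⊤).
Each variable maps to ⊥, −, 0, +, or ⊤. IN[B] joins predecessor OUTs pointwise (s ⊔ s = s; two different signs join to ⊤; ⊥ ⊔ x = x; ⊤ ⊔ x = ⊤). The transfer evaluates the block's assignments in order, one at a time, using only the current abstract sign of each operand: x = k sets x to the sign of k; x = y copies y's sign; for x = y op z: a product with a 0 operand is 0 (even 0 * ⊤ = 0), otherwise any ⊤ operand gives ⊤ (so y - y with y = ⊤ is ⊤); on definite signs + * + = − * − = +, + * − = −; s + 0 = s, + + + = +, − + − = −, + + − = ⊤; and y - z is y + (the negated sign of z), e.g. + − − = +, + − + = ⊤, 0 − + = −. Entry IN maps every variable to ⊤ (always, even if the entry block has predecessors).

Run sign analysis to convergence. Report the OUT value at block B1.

Answer: {a: ⊤, b: ⊤, c: ⊤, d: ⊤, e: -, f: ⊤}

Working:
Fixpoint table:
  B0: | IN=(all ⊤) | OUT=(all ⊤)
  B1: | IN=(all ⊤) | OUT={e:-; rest ⊤}
  B2: | IN=(all ⊤) | OUT=(all ⊤)
  B3: | IN=(all ⊤) | OUT=(all ⊤)
  B4: | IN=(all ⊤) | OUT=(all ⊤)
  B5: | IN=(all ⊤) | OUT=(all ⊤)
  B6: | IN=(all ⊤) | OUT=(all ⊤)

Merge at B1: IN[B1] = OUT[B0] = {a: ⊤, b: ⊤, c: ⊤, d: ⊤, e: ⊤, f: ⊤}
Applying B1's transfer function to that IN value gives OUT[B1] (row B1 above).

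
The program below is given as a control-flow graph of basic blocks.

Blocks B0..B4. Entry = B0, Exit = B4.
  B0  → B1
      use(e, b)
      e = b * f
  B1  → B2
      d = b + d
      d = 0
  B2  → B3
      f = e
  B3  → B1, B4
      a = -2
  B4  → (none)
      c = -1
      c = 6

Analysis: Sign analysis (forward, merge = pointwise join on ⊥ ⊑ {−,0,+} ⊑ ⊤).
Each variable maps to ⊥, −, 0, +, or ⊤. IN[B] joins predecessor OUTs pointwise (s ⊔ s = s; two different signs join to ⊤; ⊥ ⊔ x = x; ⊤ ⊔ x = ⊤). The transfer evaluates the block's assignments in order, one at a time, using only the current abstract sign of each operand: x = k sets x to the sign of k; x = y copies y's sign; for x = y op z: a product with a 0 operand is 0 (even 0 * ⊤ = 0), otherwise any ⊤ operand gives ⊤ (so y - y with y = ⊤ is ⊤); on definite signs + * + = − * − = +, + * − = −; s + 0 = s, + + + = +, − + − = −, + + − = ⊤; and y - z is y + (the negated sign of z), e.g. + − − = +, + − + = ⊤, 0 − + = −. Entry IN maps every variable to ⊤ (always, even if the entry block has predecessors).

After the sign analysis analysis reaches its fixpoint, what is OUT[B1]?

Converged values:
  B0:  IN=(all ⊤)  OUT=(all ⊤)
  B1:  IN=(all ⊤)  OUT={d:0; rest ⊤}
  B2:  IN={d:0; rest ⊤}  OUT={d:0; rest ⊤}
  B3:  IN={d:0; rest ⊤}  OUT={a:-, d:0; rest ⊤}
  B4:  IN={a:-, d:0; rest ⊤}  OUT={a:-, c:+, d:0; rest ⊤}

Merge at B1: IN[B1] = OUT[B0] ⊔ OUT[B3] = {a: ⊤, b: ⊤, c: ⊤, d: ⊤, e: ⊤, f: ⊤}
Applying B1's transfer function to that IN value gives OUT[B1] (row B1 above).

Answer: {a: ⊤, b: ⊤, c: ⊤, d: 0, e: ⊤, f: ⊤}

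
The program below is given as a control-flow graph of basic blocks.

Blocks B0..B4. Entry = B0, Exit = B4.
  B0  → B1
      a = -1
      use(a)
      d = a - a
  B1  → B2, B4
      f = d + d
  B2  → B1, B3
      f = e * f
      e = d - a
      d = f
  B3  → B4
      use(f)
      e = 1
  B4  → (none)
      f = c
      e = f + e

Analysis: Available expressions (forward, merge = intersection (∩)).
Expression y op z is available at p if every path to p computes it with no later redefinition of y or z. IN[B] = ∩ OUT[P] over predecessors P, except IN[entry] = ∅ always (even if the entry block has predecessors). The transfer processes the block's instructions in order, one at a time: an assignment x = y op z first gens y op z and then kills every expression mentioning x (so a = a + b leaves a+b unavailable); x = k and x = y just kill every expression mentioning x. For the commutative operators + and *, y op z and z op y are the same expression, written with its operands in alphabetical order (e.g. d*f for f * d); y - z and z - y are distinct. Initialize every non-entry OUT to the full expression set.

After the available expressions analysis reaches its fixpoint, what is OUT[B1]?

Answer: {a-a, d+d}

Working:
Per-block solution:
  B0: | IN={} | OUT={a-a}
  B1: | IN={a-a} | OUT={a-a, d+d}
  B2: | IN={a-a, d+d} | OUT={a-a}
  B3: | IN={a-a} | OUT={a-a}
  B4: | IN={a-a} | OUT={a-a}

Merge at B1: IN[B1] = OUT[B0] ∩ OUT[B2] = {a-a}
Applying B1's transfer function to that IN value gives OUT[B1] (row B1 above).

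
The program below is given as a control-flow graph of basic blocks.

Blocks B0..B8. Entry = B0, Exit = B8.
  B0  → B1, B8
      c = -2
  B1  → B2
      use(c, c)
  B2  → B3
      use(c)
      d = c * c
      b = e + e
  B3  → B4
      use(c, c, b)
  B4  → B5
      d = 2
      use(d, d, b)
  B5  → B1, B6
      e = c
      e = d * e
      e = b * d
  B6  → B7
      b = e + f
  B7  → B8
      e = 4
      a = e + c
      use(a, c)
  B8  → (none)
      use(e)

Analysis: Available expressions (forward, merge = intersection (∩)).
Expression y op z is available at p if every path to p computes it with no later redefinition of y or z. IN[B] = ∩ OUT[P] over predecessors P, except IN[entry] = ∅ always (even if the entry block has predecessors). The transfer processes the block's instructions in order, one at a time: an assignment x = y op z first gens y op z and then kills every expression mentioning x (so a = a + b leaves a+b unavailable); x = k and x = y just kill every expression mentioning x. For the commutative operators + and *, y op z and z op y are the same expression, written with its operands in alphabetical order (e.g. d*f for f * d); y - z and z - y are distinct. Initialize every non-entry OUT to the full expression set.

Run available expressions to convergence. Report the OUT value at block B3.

Answer: {c*c, e+e}

Derivation:
Fixpoint table:
  B0:  IN={}  OUT={}
  B1:  IN={}  OUT={}
  B2:  IN={}  OUT={c*c, e+e}
  B3:  IN={c*c, e+e}  OUT={c*c, e+e}
  B4:  IN={c*c, e+e}  OUT={c*c, e+e}
  B5:  IN={c*c, e+e}  OUT={b*d, c*c}
  B6:  IN={b*d, c*c}  OUT={c*c, e+f}
  B7:  IN={c*c, e+f}  OUT={c*c, c+e}
  B8:  IN={}  OUT={}

Merge at B3: IN[B3] = OUT[B2] = {c*c, e+e}
Applying B3's transfer function to that IN value gives OUT[B3] (row B3 above).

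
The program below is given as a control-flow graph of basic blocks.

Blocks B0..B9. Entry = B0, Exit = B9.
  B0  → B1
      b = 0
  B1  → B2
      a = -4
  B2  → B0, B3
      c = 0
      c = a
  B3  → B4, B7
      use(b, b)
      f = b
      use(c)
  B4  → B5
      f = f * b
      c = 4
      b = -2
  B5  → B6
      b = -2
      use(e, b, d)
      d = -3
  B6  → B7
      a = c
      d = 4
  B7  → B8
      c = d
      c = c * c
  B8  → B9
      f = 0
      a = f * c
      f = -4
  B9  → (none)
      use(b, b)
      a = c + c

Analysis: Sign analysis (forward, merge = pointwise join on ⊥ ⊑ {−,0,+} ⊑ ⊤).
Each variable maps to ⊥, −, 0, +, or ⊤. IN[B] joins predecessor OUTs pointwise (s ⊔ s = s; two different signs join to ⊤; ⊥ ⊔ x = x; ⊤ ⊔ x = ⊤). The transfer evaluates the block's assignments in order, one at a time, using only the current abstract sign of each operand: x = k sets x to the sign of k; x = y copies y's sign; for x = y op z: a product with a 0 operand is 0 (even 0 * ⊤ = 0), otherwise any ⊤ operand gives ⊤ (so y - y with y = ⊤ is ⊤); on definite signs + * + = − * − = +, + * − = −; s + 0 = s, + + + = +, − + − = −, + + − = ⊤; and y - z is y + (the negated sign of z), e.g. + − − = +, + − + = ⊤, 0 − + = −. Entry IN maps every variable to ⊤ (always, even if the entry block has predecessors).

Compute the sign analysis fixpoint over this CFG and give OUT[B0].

Answer: {a: ⊤, b: 0, c: ⊤, d: ⊤, e: ⊤, f: ⊤}

Derivation:
Per-block solution:
  B0:   IN=(all ⊤)   OUT={b:0; rest ⊤}
  B1:   IN={b:0; rest ⊤}   OUT={a:-, b:0; rest ⊤}
  B2:   IN={a:-, b:0; rest ⊤}   OUT={a:-, b:0, c:-; rest ⊤}
  B3:   IN={a:-, b:0, c:-; rest ⊤}   OUT={a:-, b:0, c:-, f:0; rest ⊤}
  B4:   IN={a:-, b:0, c:-, f:0; rest ⊤}   OUT={a:-, b:-, c:+, f:0; rest ⊤}
  B5:   IN={a:-, b:-, c:+, f:0; rest ⊤}   OUT={a:-, b:-, c:+, d:-, f:0; rest ⊤}
  B6:   IN={a:-, b:-, c:+, d:-, f:0; rest ⊤}   OUT={a:+, b:-, c:+, d:+, f:0; rest ⊤}
  B7:   IN={f:0; rest ⊤}   OUT={f:0; rest ⊤}
  B8:   IN={f:0; rest ⊤}   OUT={a:0, f:-; rest ⊤}
  B9:   IN={a:0, f:-; rest ⊤}   OUT={f:-; rest ⊤}

Merge at B0 (entry node, so the boundary value (all ⊤) is joined with the incoming edge(s)): IN[B0] = (all ⊤) ⊔ OUT[B2] = {a: ⊤, b: ⊤, c: ⊤, d: ⊤, e: ⊤, f: ⊤}
Applying B0's transfer function to that IN value gives OUT[B0] (row B0 above).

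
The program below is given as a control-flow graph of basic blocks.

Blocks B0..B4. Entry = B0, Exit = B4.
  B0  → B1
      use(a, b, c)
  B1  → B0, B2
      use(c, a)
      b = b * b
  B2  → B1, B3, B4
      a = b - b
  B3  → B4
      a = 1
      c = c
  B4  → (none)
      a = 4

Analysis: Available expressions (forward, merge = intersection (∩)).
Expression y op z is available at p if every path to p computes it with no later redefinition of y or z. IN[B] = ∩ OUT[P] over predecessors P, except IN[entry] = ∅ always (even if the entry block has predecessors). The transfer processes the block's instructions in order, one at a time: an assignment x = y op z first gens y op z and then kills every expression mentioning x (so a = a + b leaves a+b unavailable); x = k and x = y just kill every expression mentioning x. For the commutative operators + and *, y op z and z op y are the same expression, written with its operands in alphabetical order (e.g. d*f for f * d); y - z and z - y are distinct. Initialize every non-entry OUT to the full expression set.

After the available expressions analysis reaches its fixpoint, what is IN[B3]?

Converged values:
  B0:  IN={}  OUT={}
  B1:  IN={}  OUT={}
  B2:  IN={}  OUT={b-b}
  B3:  IN={b-b}  OUT={b-b}
  B4:  IN={b-b}  OUT={b-b}

Merge at B3: IN[B3] = OUT[B2] = {b-b}

Answer: {b-b}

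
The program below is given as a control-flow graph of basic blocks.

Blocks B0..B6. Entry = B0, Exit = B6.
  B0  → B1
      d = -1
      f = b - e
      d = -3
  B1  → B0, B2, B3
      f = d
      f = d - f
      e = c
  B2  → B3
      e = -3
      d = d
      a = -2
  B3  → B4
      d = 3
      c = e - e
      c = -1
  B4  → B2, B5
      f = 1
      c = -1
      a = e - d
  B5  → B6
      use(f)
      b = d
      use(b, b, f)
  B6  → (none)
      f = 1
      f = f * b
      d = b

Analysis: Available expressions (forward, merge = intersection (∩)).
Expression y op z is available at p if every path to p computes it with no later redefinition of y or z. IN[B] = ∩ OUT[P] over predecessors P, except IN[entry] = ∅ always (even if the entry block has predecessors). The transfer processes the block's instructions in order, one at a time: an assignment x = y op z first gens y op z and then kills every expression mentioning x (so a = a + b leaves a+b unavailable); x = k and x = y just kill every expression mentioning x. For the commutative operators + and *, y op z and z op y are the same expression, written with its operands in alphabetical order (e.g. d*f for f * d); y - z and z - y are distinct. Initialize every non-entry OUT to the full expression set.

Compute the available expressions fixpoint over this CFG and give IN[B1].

Answer: {b-e}

Working:
Per-block solution:
  B0:   IN={}   OUT={b-e}
  B1:   IN={b-e}   OUT={}
  B2:   IN={}   OUT={}
  B3:   IN={}   OUT={e-e}
  B4:   IN={e-e}   OUT={e-d, e-e}
  B5:   IN={e-d, e-e}   OUT={e-d, e-e}
  B6:   IN={e-d, e-e}   OUT={e-e}

Merge at B1: IN[B1] = OUT[B0] = {b-e}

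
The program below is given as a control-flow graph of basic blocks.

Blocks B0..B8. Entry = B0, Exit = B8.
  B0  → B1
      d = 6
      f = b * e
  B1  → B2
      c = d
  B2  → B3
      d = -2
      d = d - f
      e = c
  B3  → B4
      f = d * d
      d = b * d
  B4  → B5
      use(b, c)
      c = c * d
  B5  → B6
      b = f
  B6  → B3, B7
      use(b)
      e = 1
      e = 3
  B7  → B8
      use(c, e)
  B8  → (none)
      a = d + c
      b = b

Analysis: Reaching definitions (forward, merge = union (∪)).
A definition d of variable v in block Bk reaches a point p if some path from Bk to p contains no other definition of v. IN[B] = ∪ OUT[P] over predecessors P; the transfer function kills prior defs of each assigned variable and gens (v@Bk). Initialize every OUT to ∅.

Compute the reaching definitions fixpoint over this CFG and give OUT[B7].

Answer: {b@B5, c@B4, d@B3, e@B6, f@B3}

Derivation:
Fixpoint table:
  B0:  IN={}  OUT={d@B0, f@B0}
  B1:  IN={d@B0, f@B0}  OUT={c@B1, d@B0, f@B0}
  B2:  IN={c@B1, d@B0, f@B0}  OUT={c@B1, d@B2, e@B2, f@B0}
  B3:  IN={b@B5, c@B1, c@B4, d@B2, d@B3, e@B2, e@B6, f@B0, f@B3}  OUT={b@B5, c@B1, c@B4, d@B3, e@B2, e@B6, f@B3}
  B4:  IN={b@B5, c@B1, c@B4, d@B3, e@B2, e@B6, f@B3}  OUT={b@B5, c@B4, d@B3, e@B2, e@B6, f@B3}
  B5:  IN={b@B5, c@B4, d@B3, e@B2, e@B6, f@B3}  OUT={b@B5, c@B4, d@B3, e@B2, e@B6, f@B3}
  B6:  IN={b@B5, c@B4, d@B3, e@B2, e@B6, f@B3}  OUT={b@B5, c@B4, d@B3, e@B6, f@B3}
  B7:  IN={b@B5, c@B4, d@B3, e@B6, f@B3}  OUT={b@B5, c@B4, d@B3, e@B6, f@B3}
  B8:  IN={b@B5, c@B4, d@B3, e@B6, f@B3}  OUT={a@B8, b@B8, c@B4, d@B3, e@B6, f@B3}

Merge at B7: IN[B7] = OUT[B6] = {b@B5, c@B4, d@B3, e@B6, f@B3}
Applying B7's transfer function to that IN value gives OUT[B7] (row B7 above).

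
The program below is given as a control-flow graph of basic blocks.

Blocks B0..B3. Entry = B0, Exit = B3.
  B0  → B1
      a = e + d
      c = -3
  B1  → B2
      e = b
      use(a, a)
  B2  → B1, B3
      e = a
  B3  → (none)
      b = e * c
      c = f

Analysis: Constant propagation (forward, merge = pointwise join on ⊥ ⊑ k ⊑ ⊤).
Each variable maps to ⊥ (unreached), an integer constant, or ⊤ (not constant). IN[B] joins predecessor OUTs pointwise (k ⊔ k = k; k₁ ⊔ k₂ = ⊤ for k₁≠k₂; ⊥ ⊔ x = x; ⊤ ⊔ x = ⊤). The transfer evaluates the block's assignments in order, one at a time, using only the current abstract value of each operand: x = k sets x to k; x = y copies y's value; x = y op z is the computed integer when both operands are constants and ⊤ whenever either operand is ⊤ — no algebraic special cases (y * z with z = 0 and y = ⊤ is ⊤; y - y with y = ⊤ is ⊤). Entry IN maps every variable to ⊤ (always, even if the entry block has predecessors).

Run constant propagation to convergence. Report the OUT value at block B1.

Per-block solution:
  B0: | IN=(all ⊤) | OUT={c:-3; rest ⊤}
  B1: | IN={c:-3; rest ⊤} | OUT={c:-3; rest ⊤}
  B2: | IN={c:-3; rest ⊤} | OUT={c:-3; rest ⊤}
  B3: | IN={c:-3; rest ⊤} | OUT=(all ⊤)

Merge at B1: IN[B1] = OUT[B0] ⊔ OUT[B2] = {a: ⊤, b: ⊤, c: -3, d: ⊤, e: ⊤, f: ⊤}
Applying B1's transfer function to that IN value gives OUT[B1] (row B1 above).

Answer: {a: ⊤, b: ⊤, c: -3, d: ⊤, e: ⊤, f: ⊤}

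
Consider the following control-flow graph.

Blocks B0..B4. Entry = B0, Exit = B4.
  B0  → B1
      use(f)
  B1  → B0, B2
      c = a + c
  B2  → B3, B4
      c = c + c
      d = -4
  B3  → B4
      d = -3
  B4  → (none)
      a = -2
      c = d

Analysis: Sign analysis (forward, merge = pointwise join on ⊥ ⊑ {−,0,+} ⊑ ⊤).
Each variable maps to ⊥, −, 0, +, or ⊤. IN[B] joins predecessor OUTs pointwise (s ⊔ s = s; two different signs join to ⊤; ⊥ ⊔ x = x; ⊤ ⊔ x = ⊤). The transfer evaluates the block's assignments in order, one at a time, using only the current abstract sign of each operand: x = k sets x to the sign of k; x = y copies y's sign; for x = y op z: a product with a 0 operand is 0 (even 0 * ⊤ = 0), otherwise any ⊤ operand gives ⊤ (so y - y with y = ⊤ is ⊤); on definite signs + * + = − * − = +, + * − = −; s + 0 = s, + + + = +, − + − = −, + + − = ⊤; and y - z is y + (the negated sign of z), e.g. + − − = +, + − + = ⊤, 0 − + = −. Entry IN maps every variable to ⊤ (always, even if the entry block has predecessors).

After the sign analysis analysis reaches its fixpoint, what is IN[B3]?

Answer: {a: ⊤, b: ⊤, c: ⊤, d: -, e: ⊤, f: ⊤}

Trace:
Converged values:
  B0: | IN=(all ⊤) | OUT=(all ⊤)
  B1: | IN=(all ⊤) | OUT=(all ⊤)
  B2: | IN=(all ⊤) | OUT={d:-; rest ⊤}
  B3: | IN={d:-; rest ⊤} | OUT={d:-; rest ⊤}
  B4: | IN={d:-; rest ⊤} | OUT={a:-, c:-, d:-; rest ⊤}

Merge at B3: IN[B3] = OUT[B2] = {a: ⊤, b: ⊤, c: ⊤, d: -, e: ⊤, f: ⊤}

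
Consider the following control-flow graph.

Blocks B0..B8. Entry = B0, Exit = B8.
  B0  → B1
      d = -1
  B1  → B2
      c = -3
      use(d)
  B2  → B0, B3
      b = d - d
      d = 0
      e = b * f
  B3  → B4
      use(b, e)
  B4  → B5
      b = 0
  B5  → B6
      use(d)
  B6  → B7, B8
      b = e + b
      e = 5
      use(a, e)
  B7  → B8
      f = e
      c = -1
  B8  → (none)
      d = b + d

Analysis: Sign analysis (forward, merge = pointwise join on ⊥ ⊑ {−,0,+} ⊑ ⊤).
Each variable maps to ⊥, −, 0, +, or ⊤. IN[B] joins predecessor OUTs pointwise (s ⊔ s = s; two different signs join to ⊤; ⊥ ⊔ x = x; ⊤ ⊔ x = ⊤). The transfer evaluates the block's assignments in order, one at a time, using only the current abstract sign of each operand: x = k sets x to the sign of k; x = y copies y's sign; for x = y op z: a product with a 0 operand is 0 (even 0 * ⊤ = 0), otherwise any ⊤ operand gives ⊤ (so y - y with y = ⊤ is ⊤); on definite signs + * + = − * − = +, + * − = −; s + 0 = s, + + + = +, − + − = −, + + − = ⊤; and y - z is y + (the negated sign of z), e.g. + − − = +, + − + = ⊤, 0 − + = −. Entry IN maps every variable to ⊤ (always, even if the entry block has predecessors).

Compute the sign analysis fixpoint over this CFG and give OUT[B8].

Answer: {a: ⊤, b: ⊤, c: -, d: ⊤, e: +, f: ⊤}

Trace:
Converged values:
  B0:   IN=(all ⊤)   OUT={d:-; rest ⊤}
  B1:   IN={d:-; rest ⊤}   OUT={c:-, d:-; rest ⊤}
  B2:   IN={c:-, d:-; rest ⊤}   OUT={c:-, d:0; rest ⊤}
  B3:   IN={c:-, d:0; rest ⊤}   OUT={c:-, d:0; rest ⊤}
  B4:   IN={c:-, d:0; rest ⊤}   OUT={b:0, c:-, d:0; rest ⊤}
  B5:   IN={b:0, c:-, d:0; rest ⊤}   OUT={b:0, c:-, d:0; rest ⊤}
  B6:   IN={b:0, c:-, d:0; rest ⊤}   OUT={c:-, d:0, e:+; rest ⊤}
  B7:   IN={c:-, d:0, e:+; rest ⊤}   OUT={c:-, d:0, e:+, f:+; rest ⊤}
  B8:   IN={c:-, d:0, e:+; rest ⊤}   OUT={c:-, e:+; rest ⊤}

Merge at B8: IN[B8] = OUT[B6] ⊔ OUT[B7] = {a: ⊤, b: ⊤, c: -, d: 0, e: +, f: ⊤}
Applying B8's transfer function to that IN value gives OUT[B8] (row B8 above).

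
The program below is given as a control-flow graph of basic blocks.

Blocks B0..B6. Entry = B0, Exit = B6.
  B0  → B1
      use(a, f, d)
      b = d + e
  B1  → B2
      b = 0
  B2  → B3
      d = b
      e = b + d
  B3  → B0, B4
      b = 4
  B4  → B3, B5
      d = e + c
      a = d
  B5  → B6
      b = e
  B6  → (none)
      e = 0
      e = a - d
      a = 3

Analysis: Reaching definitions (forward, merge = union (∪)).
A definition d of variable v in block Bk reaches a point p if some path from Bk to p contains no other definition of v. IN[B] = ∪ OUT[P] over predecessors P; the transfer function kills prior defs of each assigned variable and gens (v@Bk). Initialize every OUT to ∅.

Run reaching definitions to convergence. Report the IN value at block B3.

Answer: {a@B4, b@B1, b@B3, d@B2, d@B4, e@B2}

Derivation:
Converged values:
  B0:   IN={a@B4, b@B3, d@B2, d@B4, e@B2}   OUT={a@B4, b@B0, d@B2, d@B4, e@B2}
  B1:   IN={a@B4, b@B0, d@B2, d@B4, e@B2}   OUT={a@B4, b@B1, d@B2, d@B4, e@B2}
  B2:   IN={a@B4, b@B1, d@B2, d@B4, e@B2}   OUT={a@B4, b@B1, d@B2, e@B2}
  B3:   IN={a@B4, b@B1, b@B3, d@B2, d@B4, e@B2}   OUT={a@B4, b@B3, d@B2, d@B4, e@B2}
  B4:   IN={a@B4, b@B3, d@B2, d@B4, e@B2}   OUT={a@B4, b@B3, d@B4, e@B2}
  B5:   IN={a@B4, b@B3, d@B4, e@B2}   OUT={a@B4, b@B5, d@B4, e@B2}
  B6:   IN={a@B4, b@B5, d@B4, e@B2}   OUT={a@B6, b@B5, d@B4, e@B6}

Merge at B3: IN[B3] = OUT[B2] ⊔ OUT[B4] = {a@B4, b@B1, b@B3, d@B2, d@B4, e@B2}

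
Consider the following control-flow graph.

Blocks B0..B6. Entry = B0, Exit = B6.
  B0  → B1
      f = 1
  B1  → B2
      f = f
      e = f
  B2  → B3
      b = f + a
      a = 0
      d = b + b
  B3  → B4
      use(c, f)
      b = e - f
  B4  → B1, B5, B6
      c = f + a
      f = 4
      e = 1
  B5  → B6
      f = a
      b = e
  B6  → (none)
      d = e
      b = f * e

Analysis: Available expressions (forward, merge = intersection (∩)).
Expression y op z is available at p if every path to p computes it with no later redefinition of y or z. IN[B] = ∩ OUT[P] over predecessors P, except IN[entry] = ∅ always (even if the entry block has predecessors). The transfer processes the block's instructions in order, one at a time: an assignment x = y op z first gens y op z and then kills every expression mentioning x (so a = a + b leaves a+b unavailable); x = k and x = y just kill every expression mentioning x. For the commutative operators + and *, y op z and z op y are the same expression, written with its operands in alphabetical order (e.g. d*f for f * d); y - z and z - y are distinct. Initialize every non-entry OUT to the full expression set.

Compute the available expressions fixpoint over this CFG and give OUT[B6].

Answer: {e*f}

Working:
Converged values:
  B0: | IN={} | OUT={}
  B1: | IN={} | OUT={}
  B2: | IN={} | OUT={b+b}
  B3: | IN={b+b} | OUT={e-f}
  B4: | IN={e-f} | OUT={}
  B5: | IN={} | OUT={}
  B6: | IN={} | OUT={e*f}

Merge at B6: IN[B6] = OUT[B4] ∩ OUT[B5] = {}
Applying B6's transfer function to that IN value gives OUT[B6] (row B6 above).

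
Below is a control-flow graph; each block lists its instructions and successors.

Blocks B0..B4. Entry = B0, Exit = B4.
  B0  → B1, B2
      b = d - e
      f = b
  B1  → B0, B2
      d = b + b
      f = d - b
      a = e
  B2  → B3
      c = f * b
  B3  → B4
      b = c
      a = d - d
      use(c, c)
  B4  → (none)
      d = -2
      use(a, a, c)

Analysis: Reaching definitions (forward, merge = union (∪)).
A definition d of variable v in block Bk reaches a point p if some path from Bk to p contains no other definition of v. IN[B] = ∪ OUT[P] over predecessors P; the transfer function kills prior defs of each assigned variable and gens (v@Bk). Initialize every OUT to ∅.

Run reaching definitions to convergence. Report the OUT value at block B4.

Fixpoint table:
  B0: | IN={a@B1, b@B0, d@B1, f@B1} | OUT={a@B1, b@B0, d@B1, f@B0}
  B1: | IN={a@B1, b@B0, d@B1, f@B0} | OUT={a@B1, b@B0, d@B1, f@B1}
  B2: | IN={a@B1, b@B0, d@B1, f@B0, f@B1} | OUT={a@B1, b@B0, c@B2, d@B1, f@B0, f@B1}
  B3: | IN={a@B1, b@B0, c@B2, d@B1, f@B0, f@B1} | OUT={a@B3, b@B3, c@B2, d@B1, f@B0, f@B1}
  B4: | IN={a@B3, b@B3, c@B2, d@B1, f@B0, f@B1} | OUT={a@B3, b@B3, c@B2, d@B4, f@B0, f@B1}

Merge at B4: IN[B4] = OUT[B3] = {a@B3, b@B3, c@B2, d@B1, f@B0, f@B1}
Applying B4's transfer function to that IN value gives OUT[B4] (row B4 above).

Answer: {a@B3, b@B3, c@B2, d@B4, f@B0, f@B1}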